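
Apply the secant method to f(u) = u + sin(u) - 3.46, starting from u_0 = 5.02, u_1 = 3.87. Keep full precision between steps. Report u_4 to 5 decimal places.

4.39839

f(u_0) = 0.606940, f(u_1) = -0.255682
u_2 = 3.870000 - (-0.255682)·(3.870000 - 5.020000)/(-0.255682 - (0.606940)) = 4.210861; f(u_2) = -0.125988
u_3 = 4.210861 - (-0.125988)·(4.210861 - 3.870000)/(-0.125988 - (-0.255682)) = 4.541982; f(u_3) = 0.096466
u_4 = 4.541982 - (0.096466)·(4.541982 - 4.210861)/(0.096466 - (-0.125988)) = 4.398393; f(u_4) = -0.012714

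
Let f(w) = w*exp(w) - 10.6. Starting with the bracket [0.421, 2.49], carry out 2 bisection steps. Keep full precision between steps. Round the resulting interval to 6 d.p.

[1.455500, 1.972750]

f(0.421000) = -9.958613, f(2.490000) = 19.432578 (opposite signs)
step 1: m = 1.455500, f(m) = -4.360816 < 0 → root in [1.455500, 2.490000]
step 2: m = 1.972750, f(m) = 3.584907 > 0 → root in [1.455500, 1.972750]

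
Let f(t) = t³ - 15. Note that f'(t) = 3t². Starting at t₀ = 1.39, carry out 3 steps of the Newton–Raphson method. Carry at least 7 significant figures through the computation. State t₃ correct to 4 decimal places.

2.4941

t_0 = 1.390000: f = -12.314381, f' = 5.796300 → t_1 = 1.390000 - (-12.314381)/(5.796300) = 3.514524
t_1 = 3.514524: f = 28.410991, f' = 37.055646 → t_2 = 3.514524 - (28.410991)/(37.055646) = 2.747813
t_2 = 2.747813: f = 5.747295, f' = 22.651427 → t_3 = 2.747813 - (5.747295)/(22.651427) = 2.494085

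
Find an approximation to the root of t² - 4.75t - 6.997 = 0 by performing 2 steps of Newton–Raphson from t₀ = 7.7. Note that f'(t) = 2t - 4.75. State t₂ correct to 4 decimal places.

5.9412

Newton update: t ← t − f(t)/f'(t).
t_0 = 7.700000: f = 15.718000, f' = 10.650000 → t_1 = 7.700000 - (15.718000)/(10.650000) = 6.224131
t_1 = 6.224131: f = 2.178188, f' = 7.698263 → t_2 = 6.224131 - (2.178188)/(7.698263) = 5.941186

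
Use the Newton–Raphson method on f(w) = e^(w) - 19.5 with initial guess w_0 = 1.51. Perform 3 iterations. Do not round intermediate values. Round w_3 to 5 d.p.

3.34145

Newton update: w ← w − f(w)/f'(w).
f'(w) = e^(w)
w_0 = 1.510000: f = -14.973269, f' = 4.526731 → w_1 = 1.510000 - (-14.973269)/(4.526731) = 4.817745
w_1 = 4.817745: f = 104.185811, f' = 123.685811 → w_2 = 4.817745 - (104.185811)/(123.685811) = 3.975402
w_2 = 3.975402: f = 33.771533, f' = 53.271533 → w_3 = 3.975402 - (33.771533)/(53.271533) = 3.341451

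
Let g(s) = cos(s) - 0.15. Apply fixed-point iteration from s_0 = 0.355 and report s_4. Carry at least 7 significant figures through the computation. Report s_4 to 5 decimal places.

0.61508

s_1 = g(0.355000) = 0.787646
s_2 = g(0.787646) = 0.555515
s_3 = g(0.555515) = 0.699629
s_4 = g(0.699629) = 0.615081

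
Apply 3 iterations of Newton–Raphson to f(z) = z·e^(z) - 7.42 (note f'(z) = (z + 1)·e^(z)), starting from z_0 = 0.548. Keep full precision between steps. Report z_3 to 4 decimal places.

1.8369

Newton update: z ← z − f(z)/f'(z).
z_0 = 0.548000: f = -6.472075, f' = 2.677715 → z_1 = 0.548000 - (-6.472075)/(2.677715) = 2.965014
z_1 = 2.965014: f = 50.086393, f' = 76.901373 → z_2 = 2.965014 - (50.086393)/(76.901373) = 2.313707
z_2 = 2.313707: f = 15.975848, f' = 33.507692 → z_3 = 2.313707 - (15.975848)/(33.507692) = 1.836926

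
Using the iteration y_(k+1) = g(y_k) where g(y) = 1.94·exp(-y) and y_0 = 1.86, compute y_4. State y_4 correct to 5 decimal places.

1.22192

y_1 = g(1.860000) = 0.302005
y_2 = g(0.302005) = 1.434309
y_3 = g(1.434309) = 0.462263
y_4 = g(0.462263) = 1.221922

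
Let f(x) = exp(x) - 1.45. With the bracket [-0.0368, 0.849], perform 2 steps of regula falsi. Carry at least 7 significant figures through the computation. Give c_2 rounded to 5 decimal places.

0.35044

False-position update: c = (a·f(b) − b·f(a))/(f(b) − f(a)); replace the endpoint whose sign matches f(c).
f(-0.036800) = -0.486131, f(0.849000) = 0.887308
step 1: c = 0.276730, f(c) = -0.131189 < 0 → new bracket [0.276730, 0.849000]
step 2: c = 0.350442, f(c) = -0.030304 < 0 → new bracket [0.350442, 0.849000]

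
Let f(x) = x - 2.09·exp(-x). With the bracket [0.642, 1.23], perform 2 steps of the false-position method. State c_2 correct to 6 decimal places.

f(0.642000) = -0.457839, f(1.230000) = 0.619109
step 1: c = 0.891975, f(c) = 0.035397 > 0 → new bracket [0.642000, 0.891975]
step 2: c = 0.874035, f(c) = 0.001953 > 0 → new bracket [0.642000, 0.874035]

0.874035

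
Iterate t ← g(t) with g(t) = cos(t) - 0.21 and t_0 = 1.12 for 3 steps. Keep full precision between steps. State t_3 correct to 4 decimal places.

t_1 = g(1.120000) = 0.225682
t_2 = g(0.225682) = 0.764642
t_3 = g(0.764642) = 0.511631

0.5116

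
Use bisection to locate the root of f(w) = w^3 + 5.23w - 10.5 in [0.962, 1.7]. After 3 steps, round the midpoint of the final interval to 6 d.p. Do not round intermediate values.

f(0.962000) = -4.578463, f(1.700000) = 3.304000 (opposite signs)
step 1: m = 1.331000, f(m) = -1.180922 < 0 → root in [1.331000, 1.700000]
step 2: m = 1.515500, f(m) = 0.906775 > 0 → root in [1.331000, 1.515500]
step 3: m = 1.423250, f(m) = -0.173410 < 0 → root in [1.423250, 1.515500]
Midpoint of [1.423250, 1.515500] = 1.469375

1.469375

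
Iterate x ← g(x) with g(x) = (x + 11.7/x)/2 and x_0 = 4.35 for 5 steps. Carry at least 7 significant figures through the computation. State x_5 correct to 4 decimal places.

3.4205

x_1 = g(4.350000) = 3.519828
x_2 = g(3.519828) = 3.421927
x_3 = g(3.421927) = 3.420527
x_4 = g(3.420527) = 3.420526
x_5 = g(3.420526) = 3.420526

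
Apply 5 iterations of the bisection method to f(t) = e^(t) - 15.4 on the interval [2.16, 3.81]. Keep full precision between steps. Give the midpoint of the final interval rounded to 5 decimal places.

f(2.160000) = -6.728862, f(3.810000) = 29.750439 (opposite signs)
step 1: m = 2.985000, f(m) = 4.386502 > 0 → root in [2.160000, 2.985000]
step 2: m = 2.572500, f(m) = -2.301470 < 0 → root in [2.572500, 2.985000]
step 3: m = 2.778750, f(m) = 0.698885 > 0 → root in [2.572500, 2.778750]
step 4: m = 2.675625, f(m) = -0.878577 < 0 → root in [2.675625, 2.778750]
step 5: m = 2.727188, f(m) = -0.110176 < 0 → root in [2.727188, 2.778750]
Midpoint of [2.727188, 2.778750] = 2.752969

2.75297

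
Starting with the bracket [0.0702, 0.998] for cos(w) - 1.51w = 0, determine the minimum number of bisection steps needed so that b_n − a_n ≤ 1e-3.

10

Initial width b − a = 0.998 − 0.0702 = 0.927800.
After n steps the width is (b−a)/2^n; need (b−a)/2^n ≤ 1e-3.
So n ≥ log₂(0.927800/1e-3) = log₂(927.8000) ≈ 9.8577.
Hence n = 10.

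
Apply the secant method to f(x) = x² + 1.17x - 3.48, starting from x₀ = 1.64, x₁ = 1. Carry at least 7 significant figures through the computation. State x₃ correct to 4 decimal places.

f(x_0) = 1.128400, f(x_1) = -1.310000
x_2 = 1.000000 - (-1.310000)·(1.000000 - 1.640000)/(-1.310000 - (1.128400)) = 1.343832; f(x_2) = -0.101832
x_3 = 1.343832 - (-0.101832)·(1.343832 - 1.000000)/(-0.101832 - (-1.310000)) = 1.372812; f(x_3) = 0.010804

1.3728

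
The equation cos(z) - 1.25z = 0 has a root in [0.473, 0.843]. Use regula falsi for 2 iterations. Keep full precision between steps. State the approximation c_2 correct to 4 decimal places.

False-position update: c = (a·f(b) − b·f(a))/(f(b) − f(a)); replace the endpoint whose sign matches f(c).
f(0.473000) = 0.298956, f(0.843000) = -0.388524
step 1: c = 0.633897, f(c) = 0.013354 > 0 → new bracket [0.633897, 0.843000]
step 2: c = 0.640845, f(c) = 0.000534 > 0 → new bracket [0.640845, 0.843000]

0.6408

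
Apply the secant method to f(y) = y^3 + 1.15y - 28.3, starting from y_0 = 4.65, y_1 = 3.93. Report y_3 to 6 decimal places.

3.011801

f(y_0) = 77.592125, f(y_1) = 36.917957
y_2 = 3.930000 - (36.917957)·(3.930000 - 4.650000)/(36.917957 - (77.592125)) = 3.276491; f(y_2) = 10.642389
y_3 = 3.276491 - (10.642389)·(3.276491 - 3.930000)/(10.642389 - (36.917957)) = 3.011801; f(y_3) = 2.483441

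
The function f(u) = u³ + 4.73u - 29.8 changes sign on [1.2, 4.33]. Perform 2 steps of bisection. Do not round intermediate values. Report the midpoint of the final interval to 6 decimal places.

2.373750

f(1.200000) = -22.396000, f(4.330000) = 71.863637 (opposite signs)
step 1: m = 2.765000, f(m) = 4.417497 > 0 → root in [1.200000, 2.765000]
step 2: m = 1.982500, f(m) = -12.630943 < 0 → root in [1.982500, 2.765000]
Midpoint of [1.982500, 2.765000] = 2.373750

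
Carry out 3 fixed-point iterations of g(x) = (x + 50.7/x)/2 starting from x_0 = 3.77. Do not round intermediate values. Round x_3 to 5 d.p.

x_1 = g(3.770000) = 8.609138
x_2 = g(8.609138) = 7.249115
x_3 = g(7.249115) = 7.121536

7.12154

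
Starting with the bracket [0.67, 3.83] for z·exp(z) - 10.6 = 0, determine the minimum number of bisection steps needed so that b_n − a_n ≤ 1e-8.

Initial width b − a = 3.83 − 0.67 = 3.160000.
After n steps the width is (b−a)/2^n; need (b−a)/2^n ≤ 1e-8.
So n ≥ log₂(3.160000/1e-8) = log₂(316000000.0000) ≈ 28.2353.
Hence n = 29.

29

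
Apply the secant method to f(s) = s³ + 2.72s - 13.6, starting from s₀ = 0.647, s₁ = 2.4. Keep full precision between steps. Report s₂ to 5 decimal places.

1.75396

Secant update: s_(k+1) = s_k − f(s_k)·(s_k − s_(k-1))/(f(s_k) − f(s_(k-1))).
f(s_0) = -11.569320, f(s_1) = 6.752000
s_2 = 2.400000 - (6.752000)·(2.400000 - 0.647000)/(6.752000 - (-11.569320)) = 1.753963; f(s_2) = -3.433357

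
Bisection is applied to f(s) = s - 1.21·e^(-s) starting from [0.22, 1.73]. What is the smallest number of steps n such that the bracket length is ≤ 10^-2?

8

Initial width b − a = 1.73 − 0.22 = 1.510000.
After n steps the width is (b−a)/2^n; need (b−a)/2^n ≤ 10^-2.
So n ≥ log₂(1.510000/10^-2) = log₂(151.0000) ≈ 7.2384.
Hence n = 8.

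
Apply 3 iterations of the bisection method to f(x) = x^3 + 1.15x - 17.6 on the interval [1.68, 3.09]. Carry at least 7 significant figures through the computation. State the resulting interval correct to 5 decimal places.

f(1.680000) = -10.926368, f(3.090000) = 15.457129 (opposite signs)
step 1: m = 2.385000, f(m) = -1.290833 < 0 → root in [2.385000, 3.090000]
step 2: m = 2.737500, f(m) = 6.062693 > 0 → root in [2.385000, 2.737500]
step 3: m = 2.561250, f(m) = 2.147242 > 0 → root in [2.385000, 2.561250]

[2.38500, 2.56125]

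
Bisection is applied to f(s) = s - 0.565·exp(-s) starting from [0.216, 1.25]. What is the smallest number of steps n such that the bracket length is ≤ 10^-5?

17

Initial width b − a = 1.25 − 0.216 = 1.034000.
After n steps the width is (b−a)/2^n; need (b−a)/2^n ≤ 10^-5.
So n ≥ log₂(1.034000/10^-5) = log₂(103400.0000) ≈ 16.6579.
Hence n = 17.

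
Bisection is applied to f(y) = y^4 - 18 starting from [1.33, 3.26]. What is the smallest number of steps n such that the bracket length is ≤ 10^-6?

21

Initial width b − a = 3.26 − 1.33 = 1.930000.
After n steps the width is (b−a)/2^n; need (b−a)/2^n ≤ 10^-6.
So n ≥ log₂(1.930000/10^-6) = log₂(1930000.0000) ≈ 20.8802.
Hence n = 21.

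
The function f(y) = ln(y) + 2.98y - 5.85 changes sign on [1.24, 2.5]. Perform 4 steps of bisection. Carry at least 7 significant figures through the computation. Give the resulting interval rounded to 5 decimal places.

f(1.240000) = -1.939689, f(2.500000) = 2.516291 (opposite signs)
step 1: m = 1.870000, f(m) = 0.348538 > 0 → root in [1.240000, 1.870000]
step 2: m = 1.555000, f(m) = -0.774624 < 0 → root in [1.555000, 1.870000]
step 3: m = 1.712500, f(m) = -0.208796 < 0 → root in [1.712500, 1.870000]
step 4: m = 1.791250, f(m) = 0.070839 > 0 → root in [1.712500, 1.791250]

[1.71250, 1.79125]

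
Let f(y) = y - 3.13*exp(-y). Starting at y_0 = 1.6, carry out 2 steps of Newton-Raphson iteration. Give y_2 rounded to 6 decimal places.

f'(y) = 1 + 3.13*exp(-y)
y_0 = 1.600000: f = 0.968064, f' = 1.631936 → y_1 = 1.600000 - (0.968064)/(1.631936) = 1.006800
y_1 = 1.006800: f = -0.136858, f' = 2.143659 → y_2 = 1.006800 - (-0.136858)/(2.143659) = 1.070644

1.070644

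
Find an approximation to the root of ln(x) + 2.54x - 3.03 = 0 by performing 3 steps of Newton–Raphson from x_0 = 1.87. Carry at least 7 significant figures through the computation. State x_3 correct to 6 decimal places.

f'(x) = 1/x + 2.54
x_0 = 1.870000: f = 2.345738, f' = 3.074759 → x_1 = 1.870000 - (2.345738)/(3.074759) = 1.107099
x_1 = 1.107099: f = -0.116227, f' = 3.443262 → x_2 = 1.107099 - (-0.116227)/(3.443262) = 1.140853
x_2 = 1.140853: f = -0.000456, f' = 3.416537 → x_3 = 1.140853 - (-0.000456)/(3.416537) = 1.140987

1.140987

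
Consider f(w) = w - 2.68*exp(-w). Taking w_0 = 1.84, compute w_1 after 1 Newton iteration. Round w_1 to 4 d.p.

Newton update: w ← w − f(w)/f'(w).
f'(w) = 1 + 2.68*exp(-w)
w_0 = 1.840000: f = 1.414369, f' = 1.425631 → w_1 = 1.840000 - (1.414369)/(1.425631) = 0.847899

0.8479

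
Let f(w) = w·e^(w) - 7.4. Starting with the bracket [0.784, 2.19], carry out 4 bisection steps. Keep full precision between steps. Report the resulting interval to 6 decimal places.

f(0.784000) = -5.682871, f(2.190000) = 12.168117 (opposite signs)
step 1: m = 1.487000, f(m) = -0.821803 < 0 → root in [1.487000, 2.190000]
step 2: m = 1.838500, f(m) = 4.158834 > 0 → root in [1.487000, 1.838500]
step 3: m = 1.662750, f(m) = 1.369001 > 0 → root in [1.487000, 1.662750]
step 4: m = 1.574875, f(m) = 0.206863 > 0 → root in [1.487000, 1.574875]

[1.487000, 1.574875]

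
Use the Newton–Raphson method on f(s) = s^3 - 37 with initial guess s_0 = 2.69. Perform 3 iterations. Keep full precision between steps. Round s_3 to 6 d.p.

3.332240

Newton update: s ← s − f(s)/f'(s).
f'(s) = 3s^2
s_0 = 2.690000: f = -17.534891, f' = 21.708300 → s_1 = 2.690000 - (-17.534891)/(21.708300) = 3.497751
s_1 = 3.497751: f = 5.792385, f' = 36.702776 → s_2 = 3.497751 - (5.792385)/(36.702776) = 3.339932
s_2 = 3.339932: f = 0.257422, f' = 33.465434 → s_3 = 3.339932 - (0.257422)/(33.465434) = 3.332240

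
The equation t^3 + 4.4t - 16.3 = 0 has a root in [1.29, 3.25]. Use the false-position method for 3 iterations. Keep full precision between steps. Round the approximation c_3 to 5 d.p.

1.93097

False-position update: c = (a·f(b) − b·f(a))/(f(b) − f(a)); replace the endpoint whose sign matches f(c).
f(1.290000) = -8.477311, f(3.250000) = 32.328125
step 1: c = 1.697189, f(c) = -3.943698 < 0 → new bracket [1.697189, 3.250000]
step 2: c = 1.866020, f(c) = -1.591968 < 0 → new bracket [1.866020, 3.250000]
step 3: c = 1.930975, f(c) = -0.603760 < 0 → new bracket [1.930975, 3.250000]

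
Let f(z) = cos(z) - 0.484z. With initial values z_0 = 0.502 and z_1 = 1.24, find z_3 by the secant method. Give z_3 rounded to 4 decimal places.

f(z_0) = 0.633654, f(z_1) = -0.275364
z_2 = 1.240000 - (-0.275364)·(1.240000 - 0.502000)/(-0.275364 - (0.633654)) = 1.016442; f(z_2) = 0.034437
z_3 = 1.016442 - (0.034437)·(1.016442 - 1.240000)/(0.034437 - (-0.275364)) = 1.041292; f(z_3) = 0.001120

1.0413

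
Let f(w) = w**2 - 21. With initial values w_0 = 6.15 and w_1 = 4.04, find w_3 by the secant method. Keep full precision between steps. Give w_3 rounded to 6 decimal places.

Secant update: w_(k+1) = w_k − f(w_k)·(w_k − w_(k-1))/(f(w_k) − f(w_(k-1))).
f(w_0) = 16.822500, f(w_1) = -4.678400
w_2 = 4.040000 - (-4.678400)·(4.040000 - 6.150000)/(-4.678400 - (16.822500)) = 4.499117; f(w_2) = -0.757948
w_3 = 4.499117 - (-0.757948)·(4.499117 - 4.040000)/(-0.757948 - (-4.678400)) = 4.587879; f(w_3) = 0.048631

4.587879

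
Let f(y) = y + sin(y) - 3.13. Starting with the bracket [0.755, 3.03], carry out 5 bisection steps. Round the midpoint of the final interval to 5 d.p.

f(0.755000) = -1.689711, f(3.030000) = 0.011361 (opposite signs)
step 1: m = 1.892500, f(m) = -0.288802 < 0 → root in [1.892500, 3.030000]
step 2: m = 2.461250, f(m) = -0.039691 < 0 → root in [2.461250, 3.030000]
step 3: m = 2.745625, f(m) = 0.001326 > 0 → root in [2.461250, 2.745625]
step 4: m = 2.603437, f(m) = -0.014010 < 0 → root in [2.603437, 2.745625]
step 5: m = 2.674531, f(m) = -0.005204 < 0 → root in [2.674531, 2.745625]
Midpoint of [2.674531, 2.745625] = 2.710078

2.71008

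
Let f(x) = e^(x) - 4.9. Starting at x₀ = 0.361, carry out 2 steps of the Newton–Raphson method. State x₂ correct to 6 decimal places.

2.081344

Newton update: x ← x − f(x)/f'(x).
f'(x) = e^(x)
x_0 = 0.361000: f = -3.465237, f' = 1.434763 → x_1 = 0.361000 - (-3.465237)/(1.434763) = 2.776197
x_1 = 2.776197: f = 11.157838, f' = 16.057838 → x_2 = 2.776197 - (11.157838)/(16.057838) = 2.081344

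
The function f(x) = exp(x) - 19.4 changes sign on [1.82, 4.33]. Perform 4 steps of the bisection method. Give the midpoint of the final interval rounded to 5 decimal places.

f(1.820000) = -13.228142, f(4.330000) = 56.544287 (opposite signs)
step 1: m = 3.075000, f(m) = 2.249882 > 0 → root in [1.820000, 3.075000]
step 2: m = 2.447500, f(m) = -7.840588 < 0 → root in [2.447500, 3.075000]
step 3: m = 2.761250, f(m) = -3.580395 < 0 → root in [2.761250, 3.075000]
step 4: m = 2.918125, f(m) = -0.893445 < 0 → root in [2.918125, 3.075000]
Midpoint of [2.918125, 3.075000] = 2.996563

2.99656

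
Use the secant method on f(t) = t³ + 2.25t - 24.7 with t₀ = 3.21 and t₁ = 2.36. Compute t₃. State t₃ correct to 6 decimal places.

2.661166

Secant update: t_(k+1) = t_k − f(t_k)·(t_k − t_(k-1))/(f(t_k) − f(t_(k-1))).
f(t_0) = 15.598661, f(t_1) = -6.245744
t_2 = 2.360000 - (-6.245744)·(2.360000 - 3.210000)/(-6.245744 - (15.598661)) = 2.603032; f(t_2) = -1.205625
t_3 = 2.603032 - (-1.205625)·(2.603032 - 2.360000)/(-1.205625 - (-6.245744)) = 2.661166; f(t_3) = 0.133486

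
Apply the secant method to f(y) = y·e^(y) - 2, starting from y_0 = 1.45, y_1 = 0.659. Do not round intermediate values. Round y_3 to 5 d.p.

f(y_0) = 4.181516, f(y_1) = -0.726246
y_2 = 0.659000 - (-0.726246)·(0.659000 - 1.450000)/(-0.726246 - (4.181516)) = 0.776051; f(y_2) = -0.313737
y_3 = 0.776051 - (-0.313737)·(0.776051 - 0.659000)/(-0.313737 - (-0.726246)) = 0.865076; f(y_3) = 0.054715

0.86508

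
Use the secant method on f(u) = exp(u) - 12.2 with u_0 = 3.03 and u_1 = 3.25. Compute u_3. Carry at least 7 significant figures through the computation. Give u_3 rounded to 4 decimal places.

Secant update: u_(k+1) = u_k − f(u_k)·(u_k − u_(k-1))/(f(u_k) − f(u_(k-1))).
f(u_0) = 8.497233, f(u_1) = 13.590340
u_2 = 3.250000 - (13.590340)·(3.250000 - 3.030000)/(13.590340 - (8.497233)) = 2.662957; f(u_2) = 2.138621
u_3 = 2.662957 - (2.138621)·(2.662957 - 3.250000)/(2.138621 - (13.590340)) = 2.553326; f(u_3) = 0.649767

2.5533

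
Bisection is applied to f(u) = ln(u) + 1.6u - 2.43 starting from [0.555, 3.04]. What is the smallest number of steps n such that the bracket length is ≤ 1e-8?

Initial width b − a = 3.04 − 0.555 = 2.485000.
After n steps the width is (b−a)/2^n; need (b−a)/2^n ≤ 1e-8.
So n ≥ log₂(2.485000/1e-8) = log₂(248500000.0000) ≈ 27.8887.
Hence n = 28.

28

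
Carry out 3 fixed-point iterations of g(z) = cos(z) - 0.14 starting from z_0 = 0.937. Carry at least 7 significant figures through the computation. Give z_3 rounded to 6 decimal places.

0.585191

z_1 = g(0.937000) = 0.452208
z_2 = g(0.452208) = 0.759484
z_3 = g(0.759484) = 0.585191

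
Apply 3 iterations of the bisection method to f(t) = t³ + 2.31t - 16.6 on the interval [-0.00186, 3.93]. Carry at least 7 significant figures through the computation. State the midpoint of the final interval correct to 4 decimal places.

2.2098

f(-0.001860) = -16.604297, f(3.930000) = 53.176757 (opposite signs)
step 1: m = 1.964070, f(m) = -4.486459 < 0 → root in [1.964070, 3.930000]
step 2: m = 2.947035, f(m) = 15.802695 > 0 → root in [1.964070, 2.947035]
step 3: m = 2.455553, f(m) = 3.878665 > 0 → root in [1.964070, 2.455553]
Midpoint of [1.964070, 2.455553] = 2.209811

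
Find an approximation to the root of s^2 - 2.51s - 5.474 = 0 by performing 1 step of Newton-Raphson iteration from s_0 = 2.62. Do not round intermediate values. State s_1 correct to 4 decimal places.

Newton update: s ← s − f(s)/f'(s).
f'(s) = 2s - 2.51
s_0 = 2.620000: f = -5.185800, f' = 2.730000 → s_1 = 2.620000 - (-5.185800)/(2.730000) = 4.519560

4.5196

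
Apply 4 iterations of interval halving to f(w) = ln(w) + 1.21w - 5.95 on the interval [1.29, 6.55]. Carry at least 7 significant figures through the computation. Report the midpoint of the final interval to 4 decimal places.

f(1.290000) = -4.134458, f(6.550000) = 3.854965 (opposite signs)
step 1: m = 3.920000, f(m) = 0.159292 > 0 → root in [1.290000, 3.920000]
step 2: m = 2.605000, f(m) = -1.840517 < 0 → root in [2.605000, 3.920000]
step 3: m = 3.262500, f(m) = -0.819881 < 0 → root in [3.262500, 3.920000]
step 4: m = 3.591250, f(m) = -0.326087 < 0 → root in [3.591250, 3.920000]
Midpoint of [3.591250, 3.920000] = 3.755625

3.7556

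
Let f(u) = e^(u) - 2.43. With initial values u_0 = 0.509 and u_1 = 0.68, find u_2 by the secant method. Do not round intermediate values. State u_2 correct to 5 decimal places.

0.93140

f(u_0) = -0.766373, f(u_1) = -0.456122
u_2 = 0.680000 - (-0.456122)·(0.680000 - 0.509000)/(-0.456122 - (-0.766373)) = 0.931399; f(u_2) = 0.108058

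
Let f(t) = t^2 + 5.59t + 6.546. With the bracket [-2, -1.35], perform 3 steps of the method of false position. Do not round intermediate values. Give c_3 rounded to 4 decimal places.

f(-2.000000) = -0.634000, f(-1.350000) = 0.822000
step 1: c = -1.716964, f(c) = -0.103864 < 0 → new bracket [-1.716964, -1.350000]
step 2: c = -1.675798, f(c) = -0.013412 < 0 → new bracket [-1.675798, -1.350000]
step 3: c = -1.670568, f(c) = -0.001677 < 0 → new bracket [-1.670568, -1.350000]

-1.6706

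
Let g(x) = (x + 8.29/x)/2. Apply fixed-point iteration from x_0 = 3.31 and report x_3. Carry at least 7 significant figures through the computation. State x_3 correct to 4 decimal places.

x_1 = g(3.310000) = 2.907266
x_2 = g(2.907266) = 2.879371
x_3 = g(2.879371) = 2.879236

2.8792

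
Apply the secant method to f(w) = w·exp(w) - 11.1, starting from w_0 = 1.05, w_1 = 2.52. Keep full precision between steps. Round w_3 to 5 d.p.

Secant update: w_(k+1) = w_k − f(w_k)·(w_k − w_(k-1))/(f(w_k) − f(w_(k-1))).
f(w_0) = -8.099466, f(w_1) = 20.220064
w_2 = 2.520000 - (20.220064)·(2.520000 - 1.050000)/(20.220064 - (-8.099466)) = 1.470424; f(w_2) = -4.702066
w_3 = 1.470424 - (-4.702066)·(1.470424 - 2.520000)/(-4.702066 - (20.220064)) = 1.668448; f(w_3) = -2.250669

1.66845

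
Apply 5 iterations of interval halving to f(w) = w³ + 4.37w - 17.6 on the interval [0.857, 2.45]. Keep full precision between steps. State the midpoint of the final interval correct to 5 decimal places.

2.02686

f(0.857000) = -13.225487, f(2.450000) = 7.812625 (opposite signs)
step 1: m = 1.653500, f(m) = -5.853433 < 0 → root in [1.653500, 2.450000]
step 2: m = 2.051750, f(m) = 0.003354 > 0 → root in [1.653500, 2.051750]
step 3: m = 1.852625, f(m) = -3.145413 < 0 → root in [1.852625, 2.051750]
step 4: m = 1.952188, f(m) = -1.629084 < 0 → root in [1.952188, 2.051750]
step 5: m = 2.001969, f(m) = -0.827748 < 0 → root in [2.001969, 2.051750]
Midpoint of [2.001969, 2.051750] = 2.026859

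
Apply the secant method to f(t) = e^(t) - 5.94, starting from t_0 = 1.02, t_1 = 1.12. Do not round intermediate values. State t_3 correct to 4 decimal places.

f(t_0) = -3.166805, f(t_1) = -2.875146
t_2 = 1.120000 - (-2.875146)·(1.120000 - 1.020000)/(-2.875146 - (-3.166805)) = 2.105789; f(t_2) = 2.273579
t_3 = 2.105789 - (2.273579)·(2.105789 - 1.120000)/(2.273579 - (-2.875146)) = 1.670483; f(t_3) = -0.625265

1.6705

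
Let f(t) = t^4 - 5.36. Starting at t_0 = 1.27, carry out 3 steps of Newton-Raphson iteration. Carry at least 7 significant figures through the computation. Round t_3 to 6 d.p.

1.521609

f'(t) = 4t^3
t_0 = 1.270000: f = -2.758554, f' = 8.193532 → t_1 = 1.270000 - (-2.758554)/(8.193532) = 1.606675
t_1 = 1.606675: f = 1.303642, f' = 16.589898 → t_2 = 1.606675 - (1.303642)/(16.589898) = 1.528094
t_2 = 1.528094: f = 0.092559, f' = 14.272836 → t_3 = 1.528094 - (0.092559)/(14.272836) = 1.521609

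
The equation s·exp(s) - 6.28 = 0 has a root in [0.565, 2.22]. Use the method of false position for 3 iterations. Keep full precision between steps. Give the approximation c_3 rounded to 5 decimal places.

False-position update: c = (a·f(b) − b·f(a))/(f(b) − f(a)); replace the endpoint whose sign matches f(c).
f(0.565000) = -5.285912, f(2.220000) = 14.160275
step 1: c = 1.014866, f(c) = -3.479989 < 0 → new bracket [1.014866, 2.220000]
step 2: c = 1.252609, f(c) = -1.896540 < 0 → new bracket [1.252609, 2.220000]
step 3: c = 1.366872, f(c) = -0.917677 < 0 → new bracket [1.366872, 2.220000]

1.36687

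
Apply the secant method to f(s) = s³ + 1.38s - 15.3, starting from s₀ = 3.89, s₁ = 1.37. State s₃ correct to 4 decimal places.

2.5613

f(s_0) = 48.932069, f(s_1) = -10.838047
s_2 = 1.370000 - (-10.838047)·(1.370000 - 3.890000)/(-10.838047 - (48.932069)) = 1.826949; f(s_2) = -6.680928
s_3 = 1.826949 - (-6.680928)·(1.826949 - 1.370000)/(-6.680928 - (-10.838047)) = 2.561313; f(s_3) = 5.037665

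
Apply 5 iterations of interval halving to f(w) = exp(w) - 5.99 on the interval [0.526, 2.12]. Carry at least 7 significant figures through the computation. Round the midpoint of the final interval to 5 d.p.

1.79622

f(0.526000) = -4.297850, f(2.120000) = 2.341137 (opposite signs)
step 1: m = 1.323000, f(m) = -2.235331 < 0 → root in [1.323000, 2.120000]
step 2: m = 1.721500, f(m) = -0.397088 < 0 → root in [1.721500, 2.120000]
step 3: m = 1.920750, f(m) = 0.836076 > 0 → root in [1.721500, 1.920750]
step 4: m = 1.821125, f(m) = 0.188806 > 0 → root in [1.721500, 1.821125]
step 5: m = 1.771313, f(m) = -0.111436 < 0 → root in [1.771313, 1.821125]
Midpoint of [1.771313, 1.821125] = 1.796219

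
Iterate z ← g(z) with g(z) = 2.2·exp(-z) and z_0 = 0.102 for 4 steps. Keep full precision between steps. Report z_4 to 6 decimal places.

z_1 = g(0.102000) = 1.986665
z_2 = g(1.986665) = 0.301735
z_3 = g(0.301735) = 1.626976
z_4 = g(1.626976) = 0.432351

0.432351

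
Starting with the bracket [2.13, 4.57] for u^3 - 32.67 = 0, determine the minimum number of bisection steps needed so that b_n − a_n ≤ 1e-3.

12

Initial width b − a = 4.57 − 2.13 = 2.440000.
After n steps the width is (b−a)/2^n; need (b−a)/2^n ≤ 1e-3.
So n ≥ log₂(2.440000/1e-3) = log₂(2440.0000) ≈ 11.2527.
Hence n = 12.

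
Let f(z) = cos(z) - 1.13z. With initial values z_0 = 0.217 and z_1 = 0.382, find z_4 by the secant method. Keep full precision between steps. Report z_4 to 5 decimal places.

0.68518

Secant update: z_(k+1) = z_k − f(z_k)·(z_k − z_(k-1))/(f(z_k) − f(z_(k-1))).
f(z_0) = 0.731338, f(z_1) = 0.496261
z_2 = 0.382000 - (0.496261)·(0.382000 - 0.217000)/(0.496261 - (0.731338)) = 0.730325; f(z_2) = -0.080309
z_3 = 0.730325 - (-0.080309)·(0.730325 - 0.382000)/(-0.080309 - (0.496261)) = 0.681807; f(z_3) = 0.005993
z_4 = 0.681807 - (0.005993)·(0.681807 - 0.730325)/(0.005993 - (-0.080309)) = 0.685176; f(z_4) = 0.000058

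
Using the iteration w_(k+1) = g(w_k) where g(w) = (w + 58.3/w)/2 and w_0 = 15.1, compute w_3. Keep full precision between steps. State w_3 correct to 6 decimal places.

7.637506

w_1 = g(15.100000) = 9.480464
w_2 = g(9.480464) = 7.814976
w_3 = g(7.814976) = 7.637506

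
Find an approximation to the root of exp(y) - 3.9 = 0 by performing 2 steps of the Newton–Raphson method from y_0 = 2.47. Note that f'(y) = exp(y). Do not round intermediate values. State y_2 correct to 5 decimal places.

1.44462

y_0 = 2.470000: f = 7.922447, f' = 11.822447 → y_1 = 2.470000 - (7.922447)/(11.822447) = 1.799881
y_1 = 1.799881: f = 2.148927, f' = 6.048927 → y_2 = 1.799881 - (2.148927)/(6.048927) = 1.444623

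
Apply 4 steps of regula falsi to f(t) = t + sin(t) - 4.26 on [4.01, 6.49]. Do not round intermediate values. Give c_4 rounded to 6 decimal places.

5.155234

f(4.010000) = -1.013301, f(6.490000) = 2.435344
step 1: c = 4.738688, f(c) = -0.520966 < 0 → new bracket [4.738688, 6.490000]
step 2: c = 5.047307, f(c) = -0.157130 < 0 → new bracket [5.047307, 6.490000]
step 3: c = 5.134749, f(c) = -0.037375 < 0 → new bracket [5.134749, 6.490000]
step 4: c = 5.155234, f(c) = -0.008303 < 0 → new bracket [5.155234, 6.490000]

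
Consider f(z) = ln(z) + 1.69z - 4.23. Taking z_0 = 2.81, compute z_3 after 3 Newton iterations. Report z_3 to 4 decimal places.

2.0719

f'(z) = 1/z + 1.69
z_0 = 2.810000: f = 1.552084, f' = 2.045872 → z_1 = 2.810000 - (1.552084)/(2.045872) = 2.051358
z_1 = 2.051358: f = -0.044703, f' = 2.177482 → z_2 = 2.051358 - (-0.044703)/(2.177482) = 2.071888
z_2 = 2.071888: f = -0.000050, f' = 2.172652 → z_3 = 2.071888 - (-0.000050)/(2.172652) = 2.071911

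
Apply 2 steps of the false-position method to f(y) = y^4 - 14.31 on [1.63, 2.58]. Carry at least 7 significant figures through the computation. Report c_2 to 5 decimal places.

f(1.630000) = -7.250882, f(2.580000) = 29.997661
step 1: c = 1.814929, f(c) = -3.459778 < 0 → new bracket [1.814929, 2.580000]
step 2: c = 1.894044, f(c) = -1.440548 < 0 → new bracket [1.894044, 2.580000]

1.89404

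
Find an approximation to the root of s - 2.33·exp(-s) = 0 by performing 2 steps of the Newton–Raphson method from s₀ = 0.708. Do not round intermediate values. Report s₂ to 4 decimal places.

f'(s) = 1 + 2.33·exp(-s)
s_0 = 0.708000: f = -0.439824, f' = 2.147824 → s_1 = 0.708000 - (-0.439824)/(2.147824) = 0.912777
s_1 = 0.912777: f = -0.022504, f' = 1.935281 → s_2 = 0.912777 - (-0.022504)/(1.935281) = 0.924405

0.9244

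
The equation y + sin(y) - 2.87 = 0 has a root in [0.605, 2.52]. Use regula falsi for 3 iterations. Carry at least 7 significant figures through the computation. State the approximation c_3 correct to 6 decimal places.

False-position update: c = (a·f(b) − b·f(a))/(f(b) − f(a)); replace the endpoint whose sign matches f(c).
f(0.605000) = -1.696238, f(2.520000) = 0.232331
step 1: c = 2.289304, f(c) = 0.172093 > 0 → new bracket [0.605000, 2.289304]
step 2: c = 2.134162, f(c) = 0.109624 > 0 → new bracket [0.605000, 2.134162]
step 3: c = 2.041334, f(c) = 0.062659 > 0 → new bracket [0.605000, 2.041334]

2.041334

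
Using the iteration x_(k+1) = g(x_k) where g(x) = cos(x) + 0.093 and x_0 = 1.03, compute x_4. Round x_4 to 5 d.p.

0.85548

x_1 = g(1.030000) = 0.607819
x_2 = g(0.607819) = 0.913896
x_3 = g(0.913896) = 0.703666
x_4 = g(0.703666) = 0.855476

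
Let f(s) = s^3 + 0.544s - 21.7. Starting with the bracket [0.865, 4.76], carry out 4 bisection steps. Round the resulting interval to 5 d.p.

[2.56906, 2.81250]

f(0.865000) = -20.582225, f(4.760000) = 88.739616 (opposite signs)
step 1: m = 2.812500, f(m) = 2.077314 > 0 → root in [0.865000, 2.812500]
step 2: m = 1.838750, f(m) = -14.482903 < 0 → root in [1.838750, 2.812500]
step 3: m = 2.325625, f(m) = -7.856644 < 0 → root in [2.325625, 2.812500]
step 4: m = 2.569063, f(m) = -3.346407 < 0 → root in [2.569063, 2.812500]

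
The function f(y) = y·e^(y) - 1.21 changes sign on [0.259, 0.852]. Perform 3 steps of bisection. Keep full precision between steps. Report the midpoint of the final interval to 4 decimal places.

f(0.259000) = -0.874431, f(0.852000) = 0.787370 (opposite signs)
step 1: m = 0.555500, f(m) = -0.241868 < 0 → root in [0.555500, 0.852000]
step 2: m = 0.703750, f(m) = 0.212503 > 0 → root in [0.555500, 0.703750]
step 3: m = 0.629625, f(m) = -0.028253 < 0 → root in [0.629625, 0.703750]
Midpoint of [0.629625, 0.703750] = 0.666687

0.6667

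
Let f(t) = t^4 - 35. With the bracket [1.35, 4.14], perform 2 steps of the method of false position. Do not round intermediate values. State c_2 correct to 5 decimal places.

False-position update: c = (a·f(b) − b·f(a))/(f(b) − f(a)); replace the endpoint whose sign matches f(c).
f(1.350000) = -31.678494, f(4.140000) = 258.765888
step 1: c = 1.654303, f(c) = -27.510378 < 0 → new bracket [1.654303, 4.140000]
step 2: c = 1.893171, f(c) = -22.154240 < 0 → new bracket [1.893171, 4.140000]

1.89317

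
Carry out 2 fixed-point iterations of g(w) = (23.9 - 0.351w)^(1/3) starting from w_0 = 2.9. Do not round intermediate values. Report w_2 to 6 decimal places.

w_1 = g(2.900000) = 2.838999
w_2 = g(2.838999) = 2.839885

2.839885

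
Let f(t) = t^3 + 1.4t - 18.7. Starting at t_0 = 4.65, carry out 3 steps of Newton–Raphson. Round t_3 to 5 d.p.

f'(t) = 3t^2 + 1.4
t_0 = 4.650000: f = 88.354625, f' = 66.267500 → t_1 = 4.650000 - (88.354625)/(66.267500) = 3.316697
t_1 = 3.316697: f = 22.428648, f' = 34.401446 → t_2 = 3.316697 - (22.428648)/(34.401446) = 2.664729
t_2 = 2.664729: f = 3.952284, f' = 22.702347 → t_3 = 2.664729 - (3.952284)/(22.702347) = 2.490638

2.49064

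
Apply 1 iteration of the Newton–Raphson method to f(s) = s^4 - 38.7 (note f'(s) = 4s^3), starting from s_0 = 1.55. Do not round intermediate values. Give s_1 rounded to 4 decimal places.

3.7606

s_0 = 1.550000: f = -32.927994, f' = 14.895500 → s_1 = 1.550000 - (-32.927994)/(14.895500) = 3.760600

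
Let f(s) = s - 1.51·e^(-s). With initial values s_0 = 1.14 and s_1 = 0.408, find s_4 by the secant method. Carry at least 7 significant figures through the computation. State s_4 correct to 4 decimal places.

0.7286

f(s_0) = 0.657073, f(s_1) = -0.596118
s_2 = 0.408000 - (-0.596118)·(0.408000 - 1.140000)/(-0.596118 - (0.657073)) = 0.756198; f(s_2) = 0.047331
s_3 = 0.756198 - (0.047331)·(0.756198 - 0.408000)/(0.047331 - (-0.596118)) = 0.730585; f(s_3) = 0.003328
s_4 = 0.730585 - (0.003328)·(0.730585 - 0.756198)/(0.003328 - (0.047331)) = 0.728648; f(s_4) = -0.000019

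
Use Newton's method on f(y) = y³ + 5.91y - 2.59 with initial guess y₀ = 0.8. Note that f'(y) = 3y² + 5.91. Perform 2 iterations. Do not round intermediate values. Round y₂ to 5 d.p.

0.42550

y_0 = 0.800000: f = 2.650000, f' = 7.830000 → y_1 = 0.800000 - (2.650000)/(7.830000) = 0.461558
y_1 = 0.461558: f = 0.236137, f' = 6.549108 → y_2 = 0.461558 - (0.236137)/(6.549108) = 0.425502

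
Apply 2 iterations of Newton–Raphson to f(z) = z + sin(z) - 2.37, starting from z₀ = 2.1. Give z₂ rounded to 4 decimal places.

Newton update: z ← z − f(z)/f'(z).
f'(z) = 1 + cos(z)
z_0 = 2.100000: f = 0.593209, f' = 0.495154 → z_1 = 2.100000 - (0.593209)/(0.495154) = 0.901970
z_1 = 0.901970: f = -0.683481, f' = 1.620066 → z_2 = 0.901970 - (-0.683481)/(1.620066) = 1.323854

1.3239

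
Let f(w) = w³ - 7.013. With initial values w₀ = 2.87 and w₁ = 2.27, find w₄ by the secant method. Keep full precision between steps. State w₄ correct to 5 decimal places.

1.91527

Secant update: w_(k+1) = w_k − f(w_k)·(w_k − w_(k-1))/(f(w_k) − f(w_(k-1))).
f(w_0) = 16.626903, f(w_1) = 4.684083
w_2 = 2.270000 - (4.684083)·(2.270000 - 2.870000)/(4.684083 - (16.626903)) = 2.034675; f(w_2) = 1.410350
w_3 = 2.034675 - (1.410350)·(2.034675 - 2.270000)/(1.410350 - (4.684083)) = 1.933294; f(w_3) = 0.212934
w_4 = 1.933294 - (0.212934)·(1.933294 - 2.034675)/(0.212934 - (1.410350)) = 1.915266; f(w_4) = 0.012665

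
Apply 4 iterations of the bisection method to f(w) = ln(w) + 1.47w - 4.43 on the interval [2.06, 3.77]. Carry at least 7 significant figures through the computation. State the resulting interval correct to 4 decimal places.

[2.3806, 2.4875]

f(2.060000) = -0.679094, f(3.770000) = 2.438975 (opposite signs)
step 1: m = 2.915000, f(m) = 0.924920 > 0 → root in [2.060000, 2.915000]
step 2: m = 2.487500, f(m) = 0.137903 > 0 → root in [2.060000, 2.487500]
step 3: m = 2.273750, f(m) = -0.266157 < 0 → root in [2.273750, 2.487500]
step 4: m = 2.380625, f(m) = -0.063118 < 0 → root in [2.380625, 2.487500]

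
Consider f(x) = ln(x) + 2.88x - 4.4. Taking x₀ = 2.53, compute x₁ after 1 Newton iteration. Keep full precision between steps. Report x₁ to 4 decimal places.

1.3653

Newton update: x ← x − f(x)/f'(x).
f'(x) = 1/x + 2.88
x_0 = 2.530000: f = 3.814619, f' = 3.275257 → x_1 = 2.530000 - (3.814619)/(3.275257) = 1.365322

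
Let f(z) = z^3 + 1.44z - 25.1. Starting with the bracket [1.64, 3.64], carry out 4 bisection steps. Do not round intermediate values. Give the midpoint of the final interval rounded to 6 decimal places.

2.702500

f(1.640000) = -18.327456, f(3.640000) = 28.370144 (opposite signs)
step 1: m = 2.640000, f(m) = -2.898656 < 0 → root in [2.640000, 3.640000]
step 2: m = 3.140000, f(m) = 10.380744 > 0 → root in [2.640000, 3.140000]
step 3: m = 2.890000, f(m) = 3.199169 > 0 → root in [2.640000, 2.890000]
step 4: m = 2.765000, f(m) = 0.020647 > 0 → root in [2.640000, 2.765000]
Midpoint of [2.640000, 2.765000] = 2.702500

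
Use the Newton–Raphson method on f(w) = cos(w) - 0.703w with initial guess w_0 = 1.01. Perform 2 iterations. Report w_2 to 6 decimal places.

f'(w) = -sin(w) - 0.703
w_0 = 1.010000: f = -0.178169, f' = -1.549832 → w_1 = 1.010000 - (-0.178169)/(-1.549832) = 0.895040
w_1 = 0.895040: f = -0.003725, f' = -1.483234 → w_2 = 0.895040 - (-0.003725)/(-1.483234) = 0.892528

0.892528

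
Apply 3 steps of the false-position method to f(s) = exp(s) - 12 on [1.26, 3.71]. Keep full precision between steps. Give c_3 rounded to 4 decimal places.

f(1.260000) = -8.474579, f(3.710000) = 28.853807
step 1: c = 1.816218, f(c) = -5.851440 < 0 → new bracket [1.816218, 3.710000]
step 2: c = 2.135517, f(c) = -3.538580 < 0 → new bracket [2.135517, 3.710000]
step 3: c = 2.307515, f(c) = -1.950577 < 0 → new bracket [2.307515, 3.710000]

2.3075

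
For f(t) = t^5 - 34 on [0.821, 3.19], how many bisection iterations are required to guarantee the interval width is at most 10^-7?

25

Initial width b − a = 3.19 − 0.821 = 2.369000.
After n steps the width is (b−a)/2^n; need (b−a)/2^n ≤ 10^-7.
So n ≥ log₂(2.369000/10^-7) = log₂(23690000.0000) ≈ 24.4978.
Hence n = 25.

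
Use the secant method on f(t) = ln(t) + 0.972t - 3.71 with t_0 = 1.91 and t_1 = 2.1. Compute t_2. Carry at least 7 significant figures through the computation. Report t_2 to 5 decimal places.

Secant update: t_(k+1) = t_k − f(t_k)·(t_k − t_(k-1))/(f(t_k) − f(t_(k-1))).
f(t_0) = -1.206377, f(t_1) = -0.926863
t_2 = 2.100000 - (-0.926863)·(2.100000 - 1.910000)/(-0.926863 - (-1.206377)) = 2.730036; f(t_2) = -0.052090

2.73004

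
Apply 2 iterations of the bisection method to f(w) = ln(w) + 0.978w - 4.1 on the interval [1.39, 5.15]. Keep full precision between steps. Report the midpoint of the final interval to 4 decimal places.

2.8000

f(1.390000) = -2.411276, f(5.150000) = 2.575697 (opposite signs)
step 1: m = 3.270000, f(m) = 0.282850 > 0 → root in [1.390000, 3.270000]
step 2: m = 2.330000, f(m) = -0.975392 < 0 → root in [2.330000, 3.270000]
Midpoint of [2.330000, 3.270000] = 2.800000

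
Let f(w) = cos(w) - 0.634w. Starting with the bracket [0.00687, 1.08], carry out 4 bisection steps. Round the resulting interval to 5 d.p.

[0.87879, 0.94586]

f(0.006870) = 0.995621, f(1.080000) = -0.213392 (opposite signs)
step 1: m = 0.543435, f(m) = 0.511400 > 0 → root in [0.543435, 1.080000]
step 2: m = 0.811718, f(m) = 0.173625 > 0 → root in [0.811718, 1.080000]
step 3: m = 0.945859, f(m) = -0.014628 < 0 → root in [0.811718, 0.945859]
step 4: m = 0.878788, f(m) = 0.080933 > 0 → root in [0.878788, 0.945859]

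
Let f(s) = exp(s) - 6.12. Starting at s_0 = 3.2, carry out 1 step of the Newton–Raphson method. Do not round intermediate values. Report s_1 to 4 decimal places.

2.4495

f'(s) = exp(s)
s_0 = 3.200000: f = 18.412530, f' = 24.532530 → s_1 = 3.200000 - (18.412530)/(24.532530) = 2.449465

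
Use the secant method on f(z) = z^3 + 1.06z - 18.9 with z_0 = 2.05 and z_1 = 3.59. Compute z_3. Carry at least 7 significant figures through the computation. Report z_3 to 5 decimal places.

2.47890

f(z_0) = -8.111875, f(z_1) = 31.173679
z_2 = 3.590000 - (31.173679)·(3.590000 - 2.050000)/(31.173679 - (-8.111875)) = 2.367987; f(z_2) = -3.111776
z_3 = 2.367987 - (-3.111776)·(2.367987 - 3.590000)/(-3.111776 - (31.173679)) = 2.478898; f(z_3) = -1.039706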